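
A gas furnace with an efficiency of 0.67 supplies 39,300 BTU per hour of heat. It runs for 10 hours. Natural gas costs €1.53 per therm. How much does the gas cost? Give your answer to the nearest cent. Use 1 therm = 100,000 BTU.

Heat delivered = 39,300 BTU/h × 10 h = 393,000 BTU
Gas input = 393,000 / 0.67 = 586,567 BTU
= 586,567 / 100,000 = 5.866 therm
Cost = 5.866 × €1.53/therm = €8.97

€8.97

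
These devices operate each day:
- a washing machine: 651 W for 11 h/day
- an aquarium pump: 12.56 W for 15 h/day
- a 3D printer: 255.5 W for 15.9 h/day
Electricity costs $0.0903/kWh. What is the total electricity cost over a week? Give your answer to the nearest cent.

washing machine: 651 W × 11 h × 7 d = 50,127 Wh = 50.13 kWh
aquarium pump: 12.56 W × 15 h × 7 d = 1,319 Wh = 1.319 kWh
3D printer: 255.5 W × 15.9 h × 7 d = 28,437 Wh = 28.44 kWh
Total energy = 50.13 + 1.319 + 28.44 = 79.88 kWh
Cost = 79.88 kWh × $0.0903 = $7.21

$7.21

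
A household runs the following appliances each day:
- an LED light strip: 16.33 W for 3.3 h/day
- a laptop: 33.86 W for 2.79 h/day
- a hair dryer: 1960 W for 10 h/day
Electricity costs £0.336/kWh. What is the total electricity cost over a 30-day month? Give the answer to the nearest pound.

£199

LED light strip: 16.33 W × 3.3 h × 30 d = 1,617 Wh = 1.617 kWh
laptop: 33.86 W × 2.79 h × 30 d = 2,834 Wh = 2.834 kWh
hair dryer: 1960 W × 10 h × 30 d = 588,000 Wh = 588 kWh
Total energy = 1.617 + 2.834 + 588 = 592.5 kWh
Cost = 592.5 kWh × £0.336 = £199.06 ≈ £199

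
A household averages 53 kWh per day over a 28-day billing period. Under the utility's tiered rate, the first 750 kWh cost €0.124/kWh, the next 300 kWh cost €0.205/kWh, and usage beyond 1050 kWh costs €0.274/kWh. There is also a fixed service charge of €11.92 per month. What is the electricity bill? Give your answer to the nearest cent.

Usage = 53 kWh/day × 28 days = 1484 kWh
First 750 kWh × €0.124 = €93.00
Next 300 kWh × €0.205 = €61.50
Remaining 434 kWh × €0.274 = €118.92
Energy charge = €273.42; + service €11.92 = €285.34

€285.34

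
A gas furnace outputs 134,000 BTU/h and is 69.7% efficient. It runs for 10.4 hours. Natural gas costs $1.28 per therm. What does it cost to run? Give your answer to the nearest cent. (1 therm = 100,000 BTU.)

Heat delivered = 134,000 BTU/h × 10.4 h = 1,393,600 BTU
Gas input = 1,393,600 / 0.697 = 1,999,426 BTU
= 1,999,426 / 100,000 = 19.99 therm
Cost = 19.99 × $1.28/therm = $25.59

$25.59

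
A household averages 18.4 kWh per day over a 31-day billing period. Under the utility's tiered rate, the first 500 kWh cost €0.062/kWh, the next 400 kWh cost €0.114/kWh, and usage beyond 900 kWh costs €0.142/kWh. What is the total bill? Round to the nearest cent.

Usage = 18.4 kWh/day × 31 days = 570.4 kWh
First 500 kWh × €0.062 = €31.00
Next 70.4 kWh × €0.114 = €8.03
Remaining tier: 0 kWh (not reached)
Total = €39.03

€39.03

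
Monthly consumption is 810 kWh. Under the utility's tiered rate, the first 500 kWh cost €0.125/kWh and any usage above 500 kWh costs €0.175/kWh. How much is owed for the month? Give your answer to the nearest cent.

First 500 kWh × €0.125 = €62.50
Remaining 310 kWh × €0.175 = €54.25
Total = €116.75

€116.75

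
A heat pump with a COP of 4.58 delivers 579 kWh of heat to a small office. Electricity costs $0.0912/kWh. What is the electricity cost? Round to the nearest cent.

Electrical input = 579 kWh / 4.58 = 126.4 kWh
Cost = 126.4 × $0.0912/kWh = $11.53

$11.53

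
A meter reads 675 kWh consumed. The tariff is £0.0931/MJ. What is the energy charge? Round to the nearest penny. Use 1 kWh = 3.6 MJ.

675 kWh × (3.6 MJ/kWh) = 2,430 MJ
Cost = 2,430 MJ × £0.0931/MJ = £226.23

£226.23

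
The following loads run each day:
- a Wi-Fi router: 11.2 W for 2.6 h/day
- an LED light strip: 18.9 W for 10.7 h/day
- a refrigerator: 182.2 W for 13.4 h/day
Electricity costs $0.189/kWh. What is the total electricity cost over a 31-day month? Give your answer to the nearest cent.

$15.66

Wi-Fi router: 11.2 W × 2.6 h × 31 d = 903 Wh = 0.9027 kWh
LED light strip: 18.9 W × 10.7 h × 31 d = 6,269 Wh = 6.269 kWh
refrigerator: 182.2 W × 13.4 h × 31 d = 75,686 Wh = 75.69 kWh
Total energy = 0.9027 + 6.269 + 75.69 = 82.86 kWh
Cost = 82.86 kWh × $0.189 = $15.66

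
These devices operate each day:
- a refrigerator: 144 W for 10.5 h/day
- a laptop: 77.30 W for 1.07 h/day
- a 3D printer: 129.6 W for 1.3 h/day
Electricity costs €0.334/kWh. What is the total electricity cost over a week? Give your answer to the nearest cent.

refrigerator: 144 W × 10.5 h × 7 d = 10,584 Wh = 10.58 kWh
laptop: 77.30 W × 1.07 h × 7 d = 579 Wh = 0.579 kWh
3D printer: 129.6 W × 1.3 h × 7 d = 1,179 Wh = 1.179 kWh
Total energy = 10.58 + 0.579 + 1.179 = 12.34 kWh
Cost = 12.34 kWh × €0.334 = €4.12

€4.12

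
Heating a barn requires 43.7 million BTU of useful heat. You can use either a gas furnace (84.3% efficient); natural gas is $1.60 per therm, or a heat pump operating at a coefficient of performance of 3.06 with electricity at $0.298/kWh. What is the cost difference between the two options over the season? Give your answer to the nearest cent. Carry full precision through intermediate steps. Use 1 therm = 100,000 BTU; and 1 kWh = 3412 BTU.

$417.87

Heat load = 43.7 × 10⁶ BTU = 43,700,000 BTU
Gas: input = 43,700,000 / 0.843 = 51,838,671 BTU = 518.4 therm → 518.4 × $1.60 = $829.42
Heat pump: 43,700,000 BTU / 3412 = 12,810 kWh heat; / 3.06 = 4,186 kWh in → × $0.298 = $1,247.29
Difference = |$829.42 − $1,247.29| = $417.87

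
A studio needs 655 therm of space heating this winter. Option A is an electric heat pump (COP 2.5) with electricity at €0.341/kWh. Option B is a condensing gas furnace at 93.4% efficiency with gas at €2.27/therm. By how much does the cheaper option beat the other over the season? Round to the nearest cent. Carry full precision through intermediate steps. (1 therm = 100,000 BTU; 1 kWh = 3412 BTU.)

€1026.55

Heat load = 655 therm × 100,000 = 65,500,000 BTU
Gas: input = 65,500,000 / 0.934 = 70,128,480 BTU = 701.3 therm → 701.3 × €2.27 = €1,591.92
Heat pump: 65,500,000 BTU / 3412 = 19,200 kWh heat; / 2.5 = 7,679 kWh in → × €0.341 = €2,618.46
Difference = |€1,591.92 − €2,618.46| = €1,026.55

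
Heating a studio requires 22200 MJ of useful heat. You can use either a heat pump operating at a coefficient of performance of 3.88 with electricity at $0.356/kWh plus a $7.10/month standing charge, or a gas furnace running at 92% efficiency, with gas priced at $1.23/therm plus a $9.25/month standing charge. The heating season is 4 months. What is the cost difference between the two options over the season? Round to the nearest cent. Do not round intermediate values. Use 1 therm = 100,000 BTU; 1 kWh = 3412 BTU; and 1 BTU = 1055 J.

Heat load = 22200 MJ = 22,200,000,000 J / 1055 = 21,042,654 BTU
Gas: input = 21,042,654 / 0.92 = 22,872,450 BTU = 228.7 therm → 228.7 × $1.23 = $281.33; + 4 × $9.25 standing = $318.33
Heat pump: 21,042,654 BTU / 3412 = 6,167 kWh heat; / 3.88 = 1,589 kWh in → × $0.356 = $565.86; + 4 × $7.10 standing = $594.26
Difference = |$318.33 − $594.26| = $275.93

$275.93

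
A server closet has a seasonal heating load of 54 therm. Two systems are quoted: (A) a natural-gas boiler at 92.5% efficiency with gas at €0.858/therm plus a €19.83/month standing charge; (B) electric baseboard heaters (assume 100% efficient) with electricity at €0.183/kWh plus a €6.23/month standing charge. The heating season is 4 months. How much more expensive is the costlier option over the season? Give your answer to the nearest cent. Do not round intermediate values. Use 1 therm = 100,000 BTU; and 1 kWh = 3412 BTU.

Heat load = 54 therm × 100,000 = 5,400,000 BTU
Gas: input = 5,400,000 / 0.925 = 5,837,838 BTU = 58.38 therm → 58.38 × €0.858 = €50.09; + 4 × €19.83 standing = €129.41
Electric: 5,400,000 BTU / 3412 = 1,583 kWh → × €0.183 = €289.62; + 4 × €6.23 standing = €314.54
Difference = |€129.41 − €314.54| = €185.14

€185.14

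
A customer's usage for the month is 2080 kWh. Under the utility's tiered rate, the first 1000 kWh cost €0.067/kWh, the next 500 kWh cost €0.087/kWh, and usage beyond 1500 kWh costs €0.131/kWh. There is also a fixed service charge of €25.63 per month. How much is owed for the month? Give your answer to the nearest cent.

First 1000 kWh × €0.067 = €67.00
Next 500 kWh × €0.087 = €43.50
Remaining 580 kWh × €0.131 = €75.98
Energy charge = €186.48; + service €25.63 = €212.11

€212.11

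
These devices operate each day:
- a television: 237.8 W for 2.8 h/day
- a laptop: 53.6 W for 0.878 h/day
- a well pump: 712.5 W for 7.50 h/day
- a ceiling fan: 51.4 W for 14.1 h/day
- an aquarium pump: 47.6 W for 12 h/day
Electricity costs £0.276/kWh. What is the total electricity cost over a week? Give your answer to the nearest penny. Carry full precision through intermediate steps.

£14.21

television: 237.8 W × 2.8 h × 7 d = 4,661 Wh = 4.661 kWh
laptop: 53.6 W × 0.878 h × 7 d = 329 Wh = 0.3294 kWh
well pump: 712.5 W × 7.50 h × 7 d = 37,406 Wh = 37.41 kWh
ceiling fan: 51.4 W × 14.1 h × 7 d = 5,073 Wh = 5.073 kWh
aquarium pump: 47.6 W × 12 h × 7 d = 3,998 Wh = 3.998 kWh
Total energy = 4.661 + 0.3294 + 37.41 + 5.073 + 3.998 = 51.47 kWh
Cost = 51.47 kWh × £0.276 = £14.21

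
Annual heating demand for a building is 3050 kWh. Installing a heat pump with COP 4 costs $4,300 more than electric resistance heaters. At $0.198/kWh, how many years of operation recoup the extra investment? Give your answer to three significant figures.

9.49 years

Resistance: 3050 kWh × $0.198 = $603.90/yr
Heat pump: 3050 / 4 = 762.5 kWh in → × $0.198 = $150.97/yr
Annual savings = $452.92
Payback = $4,300 / $452.92 = 9.49 years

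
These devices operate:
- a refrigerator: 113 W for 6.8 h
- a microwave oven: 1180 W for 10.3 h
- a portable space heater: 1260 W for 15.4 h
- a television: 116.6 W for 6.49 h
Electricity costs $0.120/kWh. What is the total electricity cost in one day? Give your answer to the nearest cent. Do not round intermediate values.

$3.97

refrigerator: 113 W × 6.8 h = 768 Wh = 0.7684 kWh
microwave oven: 1180 W × 10.3 h = 12,154 Wh = 12.15 kWh
portable space heater: 1260 W × 15.4 h = 19,404 Wh = 19.4 kWh
television: 116.6 W × 6.49 h = 757 Wh = 0.7567 kWh
Total energy = 0.7684 + 12.15 + 19.4 + 0.7567 = 33.08 kWh
Cost = 33.08 kWh × $0.120 = $3.97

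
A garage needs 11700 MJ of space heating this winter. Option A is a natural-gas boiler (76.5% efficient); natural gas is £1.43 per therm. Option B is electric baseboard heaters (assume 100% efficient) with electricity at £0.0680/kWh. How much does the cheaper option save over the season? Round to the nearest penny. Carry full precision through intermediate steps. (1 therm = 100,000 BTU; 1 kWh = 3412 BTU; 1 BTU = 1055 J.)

£13.72

Heat load = 11700 MJ = 11,700,000,000 J / 1055 = 11,090,047 BTU
Gas: input = 11,090,047 / 0.765 = 14,496,794 BTU = 145 therm → 145 × £1.43 = £207.30
Electric: 11,090,047 BTU / 3412 = 3,250 kWh → × £0.0680 = £221.02
Difference = |£207.30 − £221.02| = £13.72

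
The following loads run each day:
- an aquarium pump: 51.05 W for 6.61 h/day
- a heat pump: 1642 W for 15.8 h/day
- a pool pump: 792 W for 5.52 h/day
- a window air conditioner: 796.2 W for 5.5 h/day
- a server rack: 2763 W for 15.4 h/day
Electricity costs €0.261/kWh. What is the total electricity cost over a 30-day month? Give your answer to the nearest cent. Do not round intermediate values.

aquarium pump: 51.05 W × 6.61 h × 30 d = 10,123 Wh = 10.12 kWh
heat pump: 1642 W × 15.8 h × 30 d = 778,308 Wh = 778.3 kWh
pool pump: 792 W × 5.52 h × 30 d = 131,155 Wh = 131.2 kWh
window air conditioner: 796.2 W × 5.5 h × 30 d = 131,373 Wh = 131.4 kWh
server rack: 2763 W × 15.4 h × 30 d = 1,276,506 Wh = 1,277 kWh
Total energy = 10.12 + 778.3 + 131.2 + 131.4 + 1,277 = 2,327 kWh
Cost = 2,327 kWh × €0.261 = €607.47

€607.47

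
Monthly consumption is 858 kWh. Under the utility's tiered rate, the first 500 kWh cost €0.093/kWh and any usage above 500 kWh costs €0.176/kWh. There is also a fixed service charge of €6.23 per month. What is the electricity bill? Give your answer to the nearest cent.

First 500 kWh × €0.093 = €46.50
Remaining 358 kWh × €0.176 = €63.01
Energy charge = €109.51; + service €6.23 = €115.74

€115.74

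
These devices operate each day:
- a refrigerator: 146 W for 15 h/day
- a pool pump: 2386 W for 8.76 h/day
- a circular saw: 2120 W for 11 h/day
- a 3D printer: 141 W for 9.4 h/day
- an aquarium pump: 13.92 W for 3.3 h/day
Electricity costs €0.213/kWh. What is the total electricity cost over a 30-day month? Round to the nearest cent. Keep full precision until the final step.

€305.33

refrigerator: 146 W × 15 h × 30 d = 65,700 Wh = 65.7 kWh
pool pump: 2386 W × 8.76 h × 30 d = 627,041 Wh = 627 kWh
circular saw: 2120 W × 11 h × 30 d = 699,600 Wh = 699.6 kWh
3D printer: 141 W × 9.4 h × 30 d = 39,762 Wh = 39.76 kWh
aquarium pump: 13.92 W × 3.3 h × 30 d = 1,378 Wh = 1.378 kWh
Total energy = 65.7 + 627 + 699.6 + 39.76 + 1.378 = 1,433 kWh
Cost = 1,433 kWh × €0.213 = €305.33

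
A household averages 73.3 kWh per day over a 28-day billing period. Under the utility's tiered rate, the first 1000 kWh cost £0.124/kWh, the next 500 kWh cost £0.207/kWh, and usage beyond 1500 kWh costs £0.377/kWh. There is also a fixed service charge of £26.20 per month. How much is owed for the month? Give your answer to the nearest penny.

£461.95

Usage = 73.3 kWh/day × 28 days = 2052.4 kWh
First 1000 kWh × £0.124 = £124.00
Next 500 kWh × £0.207 = £103.50
Remaining 552.4 kWh × £0.377 = £208.25
Energy charge = £435.75; + service £26.20 = £461.95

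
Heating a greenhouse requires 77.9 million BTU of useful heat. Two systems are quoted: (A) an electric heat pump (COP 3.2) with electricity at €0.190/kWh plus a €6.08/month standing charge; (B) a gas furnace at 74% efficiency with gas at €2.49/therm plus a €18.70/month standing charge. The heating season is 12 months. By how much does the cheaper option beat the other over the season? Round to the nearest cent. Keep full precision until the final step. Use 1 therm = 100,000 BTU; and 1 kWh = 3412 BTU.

€1417.07

Heat load = 77.9 × 10⁶ BTU = 77,900,000 BTU
Gas: input = 77,900,000 / 0.740 = 105,270,270 BTU = 1,053 therm → 1,053 × €2.49 = €2,621.23; + 12 × €18.70 standing = €2,845.63
Heat pump: 77,900,000 BTU / 3412 = 22,830 kWh heat; / 3.2 = 7,135 kWh in → × €0.190 = €1,355.60; + 12 × €6.08 standing = €1,428.56
Difference = |€2,845.63 − €1,428.56| = €1,417.07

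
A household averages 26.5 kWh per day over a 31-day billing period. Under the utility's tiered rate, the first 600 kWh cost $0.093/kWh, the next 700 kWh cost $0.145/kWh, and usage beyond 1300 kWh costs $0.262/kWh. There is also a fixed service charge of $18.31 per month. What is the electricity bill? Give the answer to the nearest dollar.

$106

Usage = 26.5 kWh/day × 31 days = 821.5 kWh
First 600 kWh × $0.093 = $55.80
Next 221.5 kWh × $0.145 = $32.12
Remaining tier: 0 kWh (not reached)
Energy charge = $87.92; + service $18.31 = $106.23 ≈ $106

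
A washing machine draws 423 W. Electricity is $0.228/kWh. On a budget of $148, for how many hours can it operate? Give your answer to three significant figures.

1530 h

Energy budget = $148 / $0.228 per kWh = 649.1 kWh = 649,123 Wh
Runtime = 649,123 Wh / 423 W = 1,535 h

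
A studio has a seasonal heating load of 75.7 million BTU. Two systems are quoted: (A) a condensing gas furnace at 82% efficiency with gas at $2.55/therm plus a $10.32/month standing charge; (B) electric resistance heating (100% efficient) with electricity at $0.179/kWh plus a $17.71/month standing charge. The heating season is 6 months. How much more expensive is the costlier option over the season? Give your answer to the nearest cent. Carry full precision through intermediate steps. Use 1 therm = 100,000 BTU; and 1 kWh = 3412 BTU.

$1661.62

Heat load = 75.7 × 10⁶ BTU = 75,700,000 BTU
Gas: input = 75,700,000 / 0.82 = 92,317,073 BTU = 923.2 therm → 923.2 × $2.55 = $2,354.09; + 6 × $10.32 standing = $2,416.01
Electric: 75,700,000 BTU / 3412 = 22,190 kWh → × $0.179 = $3,971.37; + 6 × $17.71 standing = $4,077.63
Difference = |$2,416.01 − $4,077.63| = $1,661.62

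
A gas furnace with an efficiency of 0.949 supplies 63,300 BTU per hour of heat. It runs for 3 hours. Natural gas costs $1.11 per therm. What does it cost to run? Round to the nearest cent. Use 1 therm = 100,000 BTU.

$2.22

Heat delivered = 63,300 BTU/h × 3 h = 189,900 BTU
Gas input = 189,900 / 0.949 = 200,105 BTU
= 200,105 / 100,000 = 2.001 therm
Cost = 2.001 × $1.11/therm = $2.22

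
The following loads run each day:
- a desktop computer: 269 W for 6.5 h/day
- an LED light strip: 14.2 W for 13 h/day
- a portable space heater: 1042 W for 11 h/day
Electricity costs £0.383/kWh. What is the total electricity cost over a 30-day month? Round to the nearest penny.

£153.91

desktop computer: 269 W × 6.5 h × 30 d = 52,455 Wh = 52.45 kWh
LED light strip: 14.2 W × 13 h × 30 d = 5,538 Wh = 5.538 kWh
portable space heater: 1042 W × 11 h × 30 d = 343,860 Wh = 343.9 kWh
Total energy = 52.45 + 5.538 + 343.9 = 401.9 kWh
Cost = 401.9 kWh × £0.383 = £153.91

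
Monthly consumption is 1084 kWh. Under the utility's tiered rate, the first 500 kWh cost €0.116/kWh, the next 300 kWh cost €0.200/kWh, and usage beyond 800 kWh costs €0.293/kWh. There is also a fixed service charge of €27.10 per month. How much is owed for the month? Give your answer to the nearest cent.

€228.31

First 500 kWh × €0.116 = €58.00
Next 300 kWh × €0.200 = €60.00
Remaining 284 kWh × €0.293 = €83.21
Energy charge = €201.21; + service €27.10 = €228.31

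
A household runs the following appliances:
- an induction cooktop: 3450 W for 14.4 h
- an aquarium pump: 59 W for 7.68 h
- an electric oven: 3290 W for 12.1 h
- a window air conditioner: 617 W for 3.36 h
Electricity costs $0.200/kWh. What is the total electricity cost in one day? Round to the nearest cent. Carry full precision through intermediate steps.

induction cooktop: 3450 W × 14.4 h = 49,680 Wh = 49.68 kWh
aquarium pump: 59 W × 7.68 h = 453 Wh = 0.4531 kWh
electric oven: 3290 W × 12.1 h = 39,809 Wh = 39.81 kWh
window air conditioner: 617 W × 3.36 h = 2,073 Wh = 2.073 kWh
Total energy = 49.68 + 0.4531 + 39.81 + 2.073 = 92.02 kWh
Cost = 92.02 kWh × $0.200 = $18.40

$18.40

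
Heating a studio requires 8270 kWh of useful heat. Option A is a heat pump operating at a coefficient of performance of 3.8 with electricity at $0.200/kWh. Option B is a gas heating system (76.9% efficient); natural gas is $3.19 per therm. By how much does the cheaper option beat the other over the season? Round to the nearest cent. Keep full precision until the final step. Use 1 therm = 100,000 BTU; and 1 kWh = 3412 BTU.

Heat load = 8270 kWh × 3412 = 28,217,240 BTU
Gas: input = 28,217,240 / 0.769 = 36,693,420 BTU = 366.9 therm → 366.9 × $3.19 = $1,170.52
Heat pump: 28,217,240 BTU / 3412 = 8,270 kWh heat; / 3.8 = 2,176 kWh in → × $0.200 = $435.26
Difference = |$1,170.52 − $435.26| = $735.26

$735.26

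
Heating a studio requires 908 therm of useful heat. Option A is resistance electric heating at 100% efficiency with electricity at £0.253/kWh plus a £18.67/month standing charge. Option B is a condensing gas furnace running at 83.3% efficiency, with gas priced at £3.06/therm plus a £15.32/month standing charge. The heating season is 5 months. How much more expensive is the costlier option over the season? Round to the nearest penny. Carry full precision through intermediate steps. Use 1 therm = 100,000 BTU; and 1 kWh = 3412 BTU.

£3414.07

Heat load = 908 therm × 100,000 = 90,800,000 BTU
Gas: input = 90,800,000 / 0.833 = 109,003,601 BTU = 1,090 therm → 1,090 × £3.06 = £3,335.51; + 5 × £15.32 standing = £3,412.11
Electric: 90,800,000 BTU / 3412 = 26,610 kWh → × £0.253 = £6,732.83; + 5 × £18.67 standing = £6,826.18
Difference = |£3,412.11 − £6,826.18| = £3,414.07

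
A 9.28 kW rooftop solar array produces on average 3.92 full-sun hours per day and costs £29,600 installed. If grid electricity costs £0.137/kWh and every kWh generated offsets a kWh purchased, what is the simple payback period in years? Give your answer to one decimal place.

Daily generation = 9.28 kW × 3.92 h = 36.38 kWh
Annual generation = 36.38 × 365 = 13278 kWh
Annual savings = 13278 × £0.137 = £1,819.06
Payback = £29,600 / £1,819.06 = 16.3 years

16.3 years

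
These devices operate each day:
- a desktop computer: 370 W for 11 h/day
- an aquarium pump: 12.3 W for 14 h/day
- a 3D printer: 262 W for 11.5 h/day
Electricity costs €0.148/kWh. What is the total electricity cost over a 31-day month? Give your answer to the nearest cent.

desktop computer: 370 W × 11 h × 31 d = 126,170 Wh = 126.2 kWh
aquarium pump: 12.3 W × 14 h × 31 d = 5,338 Wh = 5.338 kWh
3D printer: 262 W × 11.5 h × 31 d = 93,403 Wh = 93.4 kWh
Total energy = 126.2 + 5.338 + 93.4 = 224.9 kWh
Cost = 224.9 kWh × €0.148 = €33.29

€33.29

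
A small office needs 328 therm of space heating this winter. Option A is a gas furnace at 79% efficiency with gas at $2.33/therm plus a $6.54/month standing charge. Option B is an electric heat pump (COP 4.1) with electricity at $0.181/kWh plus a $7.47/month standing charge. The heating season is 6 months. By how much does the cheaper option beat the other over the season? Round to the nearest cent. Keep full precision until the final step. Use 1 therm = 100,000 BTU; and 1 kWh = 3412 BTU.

$537.43

Heat load = 328 therm × 100,000 = 32,800,000 BTU
Gas: input = 32,800,000 / 0.79 = 41,518,987 BTU = 415.2 therm → 415.2 × $2.33 = $967.39; + 6 × $6.54 standing = $1,006.63
Heat pump: 32,800,000 BTU / 3412 = 9,613 kWh heat; / 4.1 = 2,345 kWh in → × $0.181 = $424.38; + 6 × $7.47 standing = $469.20
Difference = |$1,006.63 − $469.20| = $537.43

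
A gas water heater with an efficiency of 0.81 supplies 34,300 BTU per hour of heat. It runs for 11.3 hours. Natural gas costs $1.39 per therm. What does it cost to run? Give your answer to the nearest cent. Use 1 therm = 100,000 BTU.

$6.65

Heat delivered = 34,300 BTU/h × 11.3 h = 387,590 BTU
Gas input = 387,590 / 0.81 = 478,506 BTU
= 478,506 / 100,000 = 4.785 therm
Cost = 4.785 × $1.39/therm = $6.65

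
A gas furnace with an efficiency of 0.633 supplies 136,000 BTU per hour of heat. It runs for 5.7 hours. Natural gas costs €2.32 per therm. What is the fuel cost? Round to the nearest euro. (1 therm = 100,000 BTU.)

€28

Heat delivered = 136,000 BTU/h × 5.7 h = 775,200 BTU
Gas input = 775,200 / 0.633 = 1,224,645 BTU
= 1,224,645 / 100,000 = 12.25 therm
Cost = 12.25 × €2.32/therm = €28.41 ≈ €28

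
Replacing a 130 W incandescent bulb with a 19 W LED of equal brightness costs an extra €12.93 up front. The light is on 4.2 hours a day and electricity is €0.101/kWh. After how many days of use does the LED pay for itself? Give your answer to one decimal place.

Power saved = 130 − 19 = 111 W
Daily energy saved = 111 W × 4.2 h = 466.2 Wh = 0.4662 kWh
Daily savings = 0.4662 × €0.101 = €0.0471
Payback = €12.93 / €0.0471 per day = 274.6 days

274.6 days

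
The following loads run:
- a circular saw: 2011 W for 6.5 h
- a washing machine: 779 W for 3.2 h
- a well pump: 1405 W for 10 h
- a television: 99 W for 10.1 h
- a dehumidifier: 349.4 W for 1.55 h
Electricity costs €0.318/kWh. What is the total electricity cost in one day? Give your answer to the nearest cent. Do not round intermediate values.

€9.91

circular saw: 2011 W × 6.5 h = 13,072 Wh = 13.07 kWh
washing machine: 779 W × 3.2 h = 2,493 Wh = 2.493 kWh
well pump: 1405 W × 10 h = 14,050 Wh = 14.05 kWh
television: 99 W × 10.1 h = 1,000 Wh = 0.9999 kWh
dehumidifier: 349.4 W × 1.55 h = 542 Wh = 0.5416 kWh
Total energy = 13.07 + 2.493 + 14.05 + 0.9999 + 0.5416 = 31.16 kWh
Cost = 31.16 kWh × €0.318 = €9.91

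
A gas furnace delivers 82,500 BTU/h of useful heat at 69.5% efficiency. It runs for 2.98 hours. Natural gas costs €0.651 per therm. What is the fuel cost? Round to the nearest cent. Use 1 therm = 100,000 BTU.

€2.30

Heat delivered = 82,500 BTU/h × 2.98 h = 245,850 BTU
Gas input = 245,850 / 0.695 = 353,741 BTU
= 353,741 / 100,000 = 3.537 therm
Cost = 3.537 × €0.651/therm = €2.30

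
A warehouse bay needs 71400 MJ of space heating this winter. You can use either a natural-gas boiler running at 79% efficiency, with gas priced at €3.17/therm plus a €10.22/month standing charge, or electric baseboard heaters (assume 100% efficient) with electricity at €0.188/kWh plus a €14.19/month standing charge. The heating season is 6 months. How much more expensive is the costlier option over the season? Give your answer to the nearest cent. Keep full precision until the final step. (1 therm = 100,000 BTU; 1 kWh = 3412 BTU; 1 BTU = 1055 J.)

Heat load = 71400 MJ = 71,400,000,000 J / 1055 = 67,677,725 BTU
Gas: input = 67,677,725 / 0.79 = 85,668,006 BTU = 856.7 therm → 856.7 × €3.17 = €2,715.68; + 6 × €10.22 standing = €2,777.00
Electric: 67,677,725 BTU / 3412 = 19,840 kWh → × €0.188 = €3,729.02; + 6 × €14.19 standing = €3,814.16
Difference = |€2,777.00 − €3,814.16| = €1,037.16

€1037.16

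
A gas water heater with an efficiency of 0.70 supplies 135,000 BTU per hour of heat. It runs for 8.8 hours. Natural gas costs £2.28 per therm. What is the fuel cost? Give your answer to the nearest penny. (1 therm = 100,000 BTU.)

Heat delivered = 135,000 BTU/h × 8.8 h = 1,188,000 BTU
Gas input = 1,188,000 / 0.70 = 1,697,143 BTU
= 1,697,143 / 100,000 = 16.97 therm
Cost = 16.97 × £2.28/therm = £38.69

£38.69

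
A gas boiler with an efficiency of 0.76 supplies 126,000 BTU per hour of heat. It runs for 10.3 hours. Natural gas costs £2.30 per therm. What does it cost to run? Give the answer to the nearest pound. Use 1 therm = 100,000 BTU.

£39

Heat delivered = 126,000 BTU/h × 10.3 h = 1,297,800 BTU
Gas input = 1,297,800 / 0.76 = 1,707,632 BTU
= 1,707,632 / 100,000 = 17.08 therm
Cost = 17.08 × £2.30/therm = £39.28 ≈ £39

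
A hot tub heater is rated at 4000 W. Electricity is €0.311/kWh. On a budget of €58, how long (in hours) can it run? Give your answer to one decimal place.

Energy budget = €58 / €0.311 per kWh = 186.5 kWh = 186,495 Wh
Runtime = 186,495 Wh / 4000 W = 46.62 h

46.6 h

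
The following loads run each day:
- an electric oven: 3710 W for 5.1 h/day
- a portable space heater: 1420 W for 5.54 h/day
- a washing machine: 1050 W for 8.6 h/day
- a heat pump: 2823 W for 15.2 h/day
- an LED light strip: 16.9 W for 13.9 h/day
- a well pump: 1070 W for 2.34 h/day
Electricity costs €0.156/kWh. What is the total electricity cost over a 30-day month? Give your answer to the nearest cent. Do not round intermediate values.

electric oven: 3710 W × 5.1 h × 30 d = 567,630 Wh = 567.6 kWh
portable space heater: 1420 W × 5.54 h × 30 d = 236,004 Wh = 236 kWh
washing machine: 1050 W × 8.6 h × 30 d = 270,900 Wh = 270.9 kWh
heat pump: 2823 W × 15.2 h × 30 d = 1,287,288 Wh = 1,287 kWh
LED light strip: 16.9 W × 13.9 h × 30 d = 7,047 Wh = 7.047 kWh
well pump: 1070 W × 2.34 h × 30 d = 75,114 Wh = 75.11 kWh
Total energy = 567.6 + 236 + 270.9 + 1,287 + 7.047 + 75.11 = 2,444 kWh
Cost = 2,444 kWh × €0.156 = €381.26

€381.26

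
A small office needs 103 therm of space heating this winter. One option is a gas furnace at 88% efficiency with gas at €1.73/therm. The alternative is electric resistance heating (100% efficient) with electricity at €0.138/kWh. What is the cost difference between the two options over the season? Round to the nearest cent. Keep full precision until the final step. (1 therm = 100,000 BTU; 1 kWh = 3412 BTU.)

Heat load = 103 therm × 100,000 = 10,300,000 BTU
Gas: input = 10,300,000 / 0.88 = 11,704,545 BTU = 117 therm → 117 × €1.73 = €202.49
Electric: 10,300,000 BTU / 3412 = 3,019 kWh → × €0.138 = €416.59
Difference = |€202.49 − €416.59| = €214.10

€214.10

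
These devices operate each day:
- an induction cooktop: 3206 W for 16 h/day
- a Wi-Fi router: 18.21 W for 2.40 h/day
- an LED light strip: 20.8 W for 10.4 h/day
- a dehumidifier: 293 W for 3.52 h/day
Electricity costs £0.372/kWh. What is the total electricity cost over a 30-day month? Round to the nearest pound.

£587

induction cooktop: 3206 W × 16 h × 30 d = 1,538,880 Wh = 1,539 kWh
Wi-Fi router: 18.21 W × 2.40 h × 30 d = 1,311 Wh = 1.311 kWh
LED light strip: 20.8 W × 10.4 h × 30 d = 6,490 Wh = 6.49 kWh
dehumidifier: 293 W × 3.52 h × 30 d = 30,941 Wh = 30.94 kWh
Total energy = 1,539 + 1.311 + 6.49 + 30.94 = 1,578 kWh
Cost = 1,578 kWh × £0.372 = £586.88 ≈ £587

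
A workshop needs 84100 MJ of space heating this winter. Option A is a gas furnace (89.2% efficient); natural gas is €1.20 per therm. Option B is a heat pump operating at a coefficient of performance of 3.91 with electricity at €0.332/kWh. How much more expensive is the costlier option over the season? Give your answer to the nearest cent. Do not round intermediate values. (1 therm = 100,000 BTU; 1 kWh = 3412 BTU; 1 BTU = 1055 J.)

€911.38

Heat load = 84100 MJ = 84,100,000,000 J / 1055 = 79,715,640 BTU
Gas: input = 79,715,640 / 0.892 = 89,367,309 BTU = 893.7 therm → 893.7 × €1.20 = €1,072.41
Heat pump: 79,715,640 BTU / 3412 = 23,360 kWh heat; / 3.91 = 5,975 kWh in → × €0.332 = €1,983.79
Difference = |€1,072.41 − €1,983.79| = €911.38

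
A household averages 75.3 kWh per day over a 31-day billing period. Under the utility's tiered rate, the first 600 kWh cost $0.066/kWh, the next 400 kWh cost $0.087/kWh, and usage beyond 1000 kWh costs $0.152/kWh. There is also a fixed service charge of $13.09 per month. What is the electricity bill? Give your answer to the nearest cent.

$290.30

Usage = 75.3 kWh/day × 31 days = 2334.3 kWh
First 600 kWh × $0.066 = $39.60
Next 400 kWh × $0.087 = $34.80
Remaining 1334.3 kWh × $0.152 = $202.81
Energy charge = $277.21; + service $13.09 = $290.30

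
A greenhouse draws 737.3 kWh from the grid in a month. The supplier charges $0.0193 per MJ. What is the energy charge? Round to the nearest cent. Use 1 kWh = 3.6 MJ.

$51.23

737.3 kWh × (3.6 MJ/kWh) = 2,654 MJ
Cost = 2,654 MJ × $0.0193/MJ = $51.23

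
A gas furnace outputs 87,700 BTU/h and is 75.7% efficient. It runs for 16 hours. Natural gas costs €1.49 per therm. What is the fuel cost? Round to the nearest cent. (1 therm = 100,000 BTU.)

Heat delivered = 87,700 BTU/h × 16 h = 1,403,200 BTU
Gas input = 1,403,200 / 0.757 = 1,853,633 BTU
= 1,853,633 / 100,000 = 18.54 therm
Cost = 18.54 × €1.49/therm = €27.62

€27.62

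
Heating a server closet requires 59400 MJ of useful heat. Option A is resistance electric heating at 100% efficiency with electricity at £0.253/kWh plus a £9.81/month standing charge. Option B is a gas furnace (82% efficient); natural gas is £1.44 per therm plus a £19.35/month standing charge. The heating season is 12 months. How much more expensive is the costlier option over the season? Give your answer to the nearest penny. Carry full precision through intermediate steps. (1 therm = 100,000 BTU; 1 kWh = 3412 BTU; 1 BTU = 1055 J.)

£3071.67

Heat load = 59400 MJ = 59,400,000,000 J / 1055 = 56,303,318 BTU
Gas: input = 56,303,318 / 0.82 = 68,662,582 BTU = 686.6 therm → 686.6 × £1.44 = £988.74; + 12 × £19.35 standing = £1,220.94
Electric: 56,303,318 BTU / 3412 = 16,500 kWh → × £0.253 = £4,174.89; + 12 × £9.81 standing = £4,292.61
Difference = |£1,220.94 − £4,292.61| = £3,071.67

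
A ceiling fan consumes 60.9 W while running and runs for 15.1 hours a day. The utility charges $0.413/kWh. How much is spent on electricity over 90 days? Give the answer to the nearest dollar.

Energy = 60.9 W × 15.1 h/day × 90 days = 82,763 Wh = 82.76 kWh
Cost = 82.76 kWh × $0.413/kWh = $34.18 ≈ $34

$34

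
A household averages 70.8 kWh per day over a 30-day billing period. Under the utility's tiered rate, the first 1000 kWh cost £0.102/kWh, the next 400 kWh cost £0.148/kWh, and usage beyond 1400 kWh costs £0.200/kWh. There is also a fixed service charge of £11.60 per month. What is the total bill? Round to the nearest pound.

£318

Usage = 70.8 kWh/day × 30 days = 2124 kWh
First 1000 kWh × £0.102 = £102.00
Next 400 kWh × £0.148 = £59.20
Remaining 724 kWh × £0.200 = £144.80
Energy charge = £306.00; + service £11.60 = £317.60 ≈ £318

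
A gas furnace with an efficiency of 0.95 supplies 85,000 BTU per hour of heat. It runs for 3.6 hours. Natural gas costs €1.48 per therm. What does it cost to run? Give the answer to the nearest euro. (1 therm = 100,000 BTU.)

€5

Heat delivered = 85,000 BTU/h × 3.6 h = 306,000 BTU
Gas input = 306,000 / 0.95 = 322,105 BTU
= 322,105 / 100,000 = 3.221 therm
Cost = 3.221 × €1.48/therm = €4.77 ≈ €5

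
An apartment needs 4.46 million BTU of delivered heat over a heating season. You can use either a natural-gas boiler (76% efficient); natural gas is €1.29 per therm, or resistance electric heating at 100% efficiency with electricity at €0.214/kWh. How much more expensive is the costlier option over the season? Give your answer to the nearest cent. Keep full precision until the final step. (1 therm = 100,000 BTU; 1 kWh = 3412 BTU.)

Heat load = 4.46 × 10⁶ BTU = 4,460,000 BTU
Gas: input = 4,460,000 / 0.76 = 5,868,421 BTU = 58.68 therm → 58.68 × €1.29 = €75.70
Electric: 4,460,000 BTU / 3412 = 1,307 kWh → × €0.214 = €279.73
Difference = |€75.70 − €279.73| = €204.03

€204.03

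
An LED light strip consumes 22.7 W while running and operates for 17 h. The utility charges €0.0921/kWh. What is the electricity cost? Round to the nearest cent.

€0.04

Energy = 22.7 W × 17 h = 386 Wh = 0.3859 kWh
Cost = 0.3859 kWh × €0.0921/kWh = €0.04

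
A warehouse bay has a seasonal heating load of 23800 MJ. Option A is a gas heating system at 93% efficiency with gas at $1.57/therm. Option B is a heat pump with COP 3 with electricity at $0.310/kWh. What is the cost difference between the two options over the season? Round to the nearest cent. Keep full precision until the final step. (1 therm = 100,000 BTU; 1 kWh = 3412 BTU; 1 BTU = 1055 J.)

Heat load = 23800 MJ = 23,800,000,000 J / 1055 = 22,559,242 BTU
Gas: input = 22,559,242 / 0.93 = 24,257,249 BTU = 242.6 therm → 242.6 × $1.57 = $380.84
Heat pump: 22,559,242 BTU / 3412 = 6,612 kWh heat; / 3 = 2,204 kWh in → × $0.310 = $683.21
Difference = |$380.84 − $683.21| = $302.37

$302.37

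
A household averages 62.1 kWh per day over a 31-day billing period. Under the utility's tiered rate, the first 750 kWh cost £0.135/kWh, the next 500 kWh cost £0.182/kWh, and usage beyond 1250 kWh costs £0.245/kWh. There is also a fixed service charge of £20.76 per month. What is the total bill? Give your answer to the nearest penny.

Usage = 62.1 kWh/day × 31 days = 1925.1 kWh
First 750 kWh × £0.135 = £101.25
Next 500 kWh × £0.182 = £91.00
Remaining 675.1 kWh × £0.245 = £165.40
Energy charge = £357.65; + service £20.76 = £378.41

£378.41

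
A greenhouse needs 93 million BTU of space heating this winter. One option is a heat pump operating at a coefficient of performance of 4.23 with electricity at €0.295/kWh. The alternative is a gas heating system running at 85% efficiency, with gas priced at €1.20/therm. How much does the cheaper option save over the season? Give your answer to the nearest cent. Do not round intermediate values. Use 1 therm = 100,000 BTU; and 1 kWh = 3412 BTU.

Heat load = 93 × 10⁶ BTU = 93,000,000 BTU
Gas: input = 93,000,000 / 0.85 = 109,411,765 BTU = 1,094 therm → 1,094 × €1.20 = €1,312.94
Heat pump: 93,000,000 BTU / 3412 = 27,260 kWh heat; / 4.23 = 6,444 kWh in → × €0.295 = €1,900.88
Difference = |€1,312.94 − €1,900.88| = €587.94

€587.94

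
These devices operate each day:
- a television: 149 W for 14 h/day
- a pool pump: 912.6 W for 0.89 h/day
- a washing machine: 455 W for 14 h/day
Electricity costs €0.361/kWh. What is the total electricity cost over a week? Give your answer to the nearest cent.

television: 149 W × 14 h × 7 d = 14,602 Wh = 14.6 kWh
pool pump: 912.6 W × 0.89 h × 7 d = 5,685 Wh = 5.685 kWh
washing machine: 455 W × 14 h × 7 d = 44,590 Wh = 44.59 kWh
Total energy = 14.6 + 5.685 + 44.59 = 64.88 kWh
Cost = 64.88 kWh × €0.361 = €23.42

€23.42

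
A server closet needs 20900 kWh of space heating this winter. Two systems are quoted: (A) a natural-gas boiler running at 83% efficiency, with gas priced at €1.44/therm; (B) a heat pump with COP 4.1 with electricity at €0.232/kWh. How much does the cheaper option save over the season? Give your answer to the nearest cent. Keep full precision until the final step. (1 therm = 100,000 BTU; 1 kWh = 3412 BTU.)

Heat load = 20900 kWh × 3412 = 71,310,800 BTU
Gas: input = 71,310,800 / 0.83 = 85,916,627 BTU = 859.2 therm → 859.2 × €1.44 = €1,237.20
Heat pump: 71,310,800 BTU / 3412 = 20,900 kWh heat; / 4.1 = 5,098 kWh in → × €0.232 = €1,182.63
Difference = |€1,237.20 − €1,182.63| = €54.57

€54.57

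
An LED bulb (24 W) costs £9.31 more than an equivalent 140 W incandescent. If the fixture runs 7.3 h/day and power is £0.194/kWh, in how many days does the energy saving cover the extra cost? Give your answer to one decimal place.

56.7 days

Power saved = 140 − 24 = 116 W
Daily energy saved = 116 W × 7.3 h = 846.8 Wh = 0.8468 kWh
Daily savings = 0.8468 × £0.194 = £0.1643
Payback = £9.31 / £0.1643 per day = 56.67 days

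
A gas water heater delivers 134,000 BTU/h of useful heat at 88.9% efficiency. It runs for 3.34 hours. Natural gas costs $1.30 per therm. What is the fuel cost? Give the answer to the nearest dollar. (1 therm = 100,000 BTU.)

Heat delivered = 134,000 BTU/h × 3.34 h = 447,560 BTU
Gas input = 447,560 / 0.889 = 503,442 BTU
= 503,442 / 100,000 = 5.034 therm
Cost = 5.034 × $1.30/therm = $6.54 ≈ $7

$7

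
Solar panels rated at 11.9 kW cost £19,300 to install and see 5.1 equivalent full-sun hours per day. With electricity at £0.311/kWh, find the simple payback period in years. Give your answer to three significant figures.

Daily generation = 11.9 kW × 5.1 h = 60.69 kWh
Annual generation = 60.69 × 365 = 22152 kWh
Annual savings = 22152 × £0.311 = £6,889.23
Payback = £19,300 / £6,889.23 = 2.8 years

2.80 years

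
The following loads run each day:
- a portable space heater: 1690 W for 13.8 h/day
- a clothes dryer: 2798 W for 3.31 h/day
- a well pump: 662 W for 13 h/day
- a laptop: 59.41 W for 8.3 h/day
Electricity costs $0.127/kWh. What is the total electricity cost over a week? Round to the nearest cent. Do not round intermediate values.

portable space heater: 1690 W × 13.8 h × 7 d = 163,254 Wh = 163.3 kWh
clothes dryer: 2798 W × 3.31 h × 7 d = 64,830 Wh = 64.83 kWh
well pump: 662 W × 13 h × 7 d = 60,242 Wh = 60.24 kWh
laptop: 59.41 W × 8.3 h × 7 d = 3,452 Wh = 3.452 kWh
Total energy = 163.3 + 64.83 + 60.24 + 3.452 = 291.8 kWh
Cost = 291.8 kWh × $0.127 = $37.06

$37.06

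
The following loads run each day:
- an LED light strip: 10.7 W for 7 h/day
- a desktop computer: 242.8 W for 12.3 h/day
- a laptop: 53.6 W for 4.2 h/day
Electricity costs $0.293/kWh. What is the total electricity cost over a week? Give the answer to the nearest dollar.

$7

LED light strip: 10.7 W × 7 h × 7 d = 524 Wh = 0.5243 kWh
desktop computer: 242.8 W × 12.3 h × 7 d = 20,905 Wh = 20.91 kWh
laptop: 53.6 W × 4.2 h × 7 d = 1,576 Wh = 1.576 kWh
Total energy = 0.5243 + 20.91 + 1.576 = 23.01 kWh
Cost = 23.01 kWh × $0.293 = $6.74 ≈ $7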